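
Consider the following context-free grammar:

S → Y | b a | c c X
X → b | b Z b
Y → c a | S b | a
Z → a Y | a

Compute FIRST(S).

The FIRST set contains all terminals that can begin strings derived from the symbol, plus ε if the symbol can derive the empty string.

We compute FIRST(S) using the standard algorithm.
FIRST(S) = {a, b, c}
FIRST(X) = {b}
FIRST(Y) = {a, b, c}
FIRST(Z) = {a}
Therefore, FIRST(S) = {a, b, c}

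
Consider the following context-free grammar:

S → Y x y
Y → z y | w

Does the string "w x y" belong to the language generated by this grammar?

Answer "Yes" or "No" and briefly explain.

Yes - a valid derivation exists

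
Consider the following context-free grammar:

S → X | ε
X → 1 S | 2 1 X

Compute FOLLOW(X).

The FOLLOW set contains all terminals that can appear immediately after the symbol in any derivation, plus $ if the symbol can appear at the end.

We compute FOLLOW(X) using the standard algorithm.
FOLLOW(S) starts with {$}.
FIRST(S) = {1, 2, ε}
FIRST(X) = {1, 2}
FOLLOW(S) = {$}
FOLLOW(X) = {$}
Therefore, FOLLOW(X) = {$}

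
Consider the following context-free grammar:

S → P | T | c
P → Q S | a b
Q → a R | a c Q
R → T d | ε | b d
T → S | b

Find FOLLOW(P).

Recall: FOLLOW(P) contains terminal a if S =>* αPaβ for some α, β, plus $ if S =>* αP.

We compute FOLLOW(P) using the standard algorithm.
FOLLOW(S) starts with {$}.
FIRST(P) = {a}
FIRST(Q) = {a}
FIRST(R) = {a, b, c, ε}
FIRST(S) = {a, b, c}
FIRST(T) = {a, b, c}
FOLLOW(P) = {$, d}
FOLLOW(Q) = {a, b, c}
FOLLOW(R) = {a, b, c}
FOLLOW(S) = {$, d}
FOLLOW(T) = {$, d}
Therefore, FOLLOW(P) = {$, d}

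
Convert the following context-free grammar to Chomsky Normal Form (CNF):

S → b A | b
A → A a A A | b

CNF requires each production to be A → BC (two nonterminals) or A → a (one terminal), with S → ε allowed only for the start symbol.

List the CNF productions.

TB → b; S → b; TA → a; A → b; S → TB A; A → A X0; X0 → TA X1; X1 → A A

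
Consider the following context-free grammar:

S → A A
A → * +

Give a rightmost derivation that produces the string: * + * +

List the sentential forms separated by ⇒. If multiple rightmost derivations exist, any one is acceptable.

S ⇒ A A ⇒ A * + ⇒ * + * +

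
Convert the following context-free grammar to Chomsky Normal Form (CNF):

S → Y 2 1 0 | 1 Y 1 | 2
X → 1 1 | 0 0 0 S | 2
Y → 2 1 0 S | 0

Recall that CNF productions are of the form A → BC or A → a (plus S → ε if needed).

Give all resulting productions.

T2 → 2; T1 → 1; T0 → 0; S → 2; X → 2; Y → 0; S → Y X0; X0 → T2 X1; X1 → T1 T0; S → T1 X2; X2 → Y T1; X → T1 T1; X → T0 X3; X3 → T0 X4; X4 → T0 S; Y → T2 X5; X5 → T1 X6; X6 → T0 S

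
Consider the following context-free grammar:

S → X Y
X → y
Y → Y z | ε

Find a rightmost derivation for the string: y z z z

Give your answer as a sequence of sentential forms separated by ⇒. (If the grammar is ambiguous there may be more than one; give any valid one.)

S ⇒ X Y ⇒ X Y z ⇒ X Y z z ⇒ X Y z z z ⇒ X z z z ⇒ y z z z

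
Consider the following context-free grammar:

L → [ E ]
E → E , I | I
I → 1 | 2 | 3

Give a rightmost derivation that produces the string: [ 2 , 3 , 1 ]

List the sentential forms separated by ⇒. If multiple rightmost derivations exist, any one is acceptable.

L ⇒ [ E ] ⇒ [ E , I ] ⇒ [ E , 1 ] ⇒ [ E , I , 1 ] ⇒ [ E , 3 , 1 ] ⇒ [ I , 3 , 1 ] ⇒ [ 2 , 3 , 1 ]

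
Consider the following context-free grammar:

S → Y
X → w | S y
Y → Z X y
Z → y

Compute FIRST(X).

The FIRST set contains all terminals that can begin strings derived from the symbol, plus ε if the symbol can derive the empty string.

We compute FIRST(X) using the standard algorithm.
FIRST(S) = {y}
FIRST(X) = {w, y}
FIRST(Y) = {y}
FIRST(Z) = {y}
Therefore, FIRST(X) = {w, y}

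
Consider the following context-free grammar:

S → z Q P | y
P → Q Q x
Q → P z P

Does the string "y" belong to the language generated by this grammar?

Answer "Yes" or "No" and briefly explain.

Yes - a valid derivation exists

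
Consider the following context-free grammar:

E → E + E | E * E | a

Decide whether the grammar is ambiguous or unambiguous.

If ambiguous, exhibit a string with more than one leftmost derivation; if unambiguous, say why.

Ambiguous - the string 'a + a * a + a + a' has two distinct leftmost derivations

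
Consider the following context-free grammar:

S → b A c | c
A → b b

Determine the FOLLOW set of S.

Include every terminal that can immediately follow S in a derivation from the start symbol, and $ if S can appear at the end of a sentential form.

We compute FOLLOW(S) using the standard algorithm.
FOLLOW(S) starts with {$}.
FIRST(A) = {b}
FIRST(S) = {b, c}
FOLLOW(A) = {c}
FOLLOW(S) = {$}
Therefore, FOLLOW(S) = {$}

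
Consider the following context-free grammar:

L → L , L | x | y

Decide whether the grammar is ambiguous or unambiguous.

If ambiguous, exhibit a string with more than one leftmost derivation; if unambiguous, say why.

Ambiguous - the string 'x , x , x , y , y' has two distinct leftmost derivations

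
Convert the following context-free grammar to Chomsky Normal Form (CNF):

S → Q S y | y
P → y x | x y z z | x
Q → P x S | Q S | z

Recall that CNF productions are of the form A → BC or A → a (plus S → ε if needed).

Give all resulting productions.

TY → y; S → y; TX → x; TZ → z; P → x; Q → z; S → Q X0; X0 → S TY; P → TY TX; P → TX X1; X1 → TY X2; X2 → TZ TZ; Q → P X3; X3 → TX S; Q → Q S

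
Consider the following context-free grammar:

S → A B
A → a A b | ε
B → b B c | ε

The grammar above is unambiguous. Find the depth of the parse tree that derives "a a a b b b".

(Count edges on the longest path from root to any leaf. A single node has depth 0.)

5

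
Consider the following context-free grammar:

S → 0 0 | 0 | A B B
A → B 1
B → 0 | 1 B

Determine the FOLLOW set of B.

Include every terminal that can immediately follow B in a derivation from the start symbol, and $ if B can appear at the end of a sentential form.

We compute FOLLOW(B) using the standard algorithm.
FOLLOW(S) starts with {$}.
FIRST(A) = {0, 1}
FIRST(B) = {0, 1}
FIRST(S) = {0, 1}
FOLLOW(A) = {0, 1}
FOLLOW(B) = {$, 0, 1}
FOLLOW(S) = {$}
Therefore, FOLLOW(B) = {$, 0, 1}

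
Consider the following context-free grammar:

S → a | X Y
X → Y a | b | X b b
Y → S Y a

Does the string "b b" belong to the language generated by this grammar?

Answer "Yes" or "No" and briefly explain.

No - no valid derivation exists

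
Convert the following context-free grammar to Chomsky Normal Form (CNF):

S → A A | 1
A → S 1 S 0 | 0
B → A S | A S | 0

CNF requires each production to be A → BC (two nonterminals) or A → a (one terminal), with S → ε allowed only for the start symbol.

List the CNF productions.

S → 1; T1 → 1; T0 → 0; A → 0; B → 0; S → A A; A → S X0; X0 → T1 X1; X1 → S T0; B → A S; B → A S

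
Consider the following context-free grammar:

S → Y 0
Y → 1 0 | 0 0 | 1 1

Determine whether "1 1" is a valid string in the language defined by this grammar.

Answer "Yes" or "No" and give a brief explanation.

No - no valid derivation exists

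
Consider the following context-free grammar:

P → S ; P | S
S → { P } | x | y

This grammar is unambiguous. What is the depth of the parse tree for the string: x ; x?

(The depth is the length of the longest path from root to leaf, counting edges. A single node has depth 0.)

3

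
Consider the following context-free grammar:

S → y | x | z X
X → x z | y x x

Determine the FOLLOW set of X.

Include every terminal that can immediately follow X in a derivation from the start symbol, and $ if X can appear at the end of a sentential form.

We compute FOLLOW(X) using the standard algorithm.
FOLLOW(S) starts with {$}.
FIRST(S) = {x, y, z}
FIRST(X) = {x, y}
FOLLOW(S) = {$}
FOLLOW(X) = {$}
Therefore, FOLLOW(X) = {$}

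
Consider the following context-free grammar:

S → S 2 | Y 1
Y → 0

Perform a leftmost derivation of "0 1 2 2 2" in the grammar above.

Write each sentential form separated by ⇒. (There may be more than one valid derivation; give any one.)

S ⇒ S 2 ⇒ S 2 2 ⇒ S 2 2 2 ⇒ Y 1 2 2 2 ⇒ 0 1 2 2 2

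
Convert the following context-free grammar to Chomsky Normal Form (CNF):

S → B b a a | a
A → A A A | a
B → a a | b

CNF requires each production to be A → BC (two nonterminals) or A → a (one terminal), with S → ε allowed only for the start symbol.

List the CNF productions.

TB → b; TA → a; S → a; A → a; B → b; S → B X0; X0 → TB X1; X1 → TA TA; A → A X2; X2 → A A; B → TA TA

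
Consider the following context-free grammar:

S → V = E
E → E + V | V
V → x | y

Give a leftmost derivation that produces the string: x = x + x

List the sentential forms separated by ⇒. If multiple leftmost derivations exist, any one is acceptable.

S ⇒ V = E ⇒ x = E ⇒ x = E + V ⇒ x = V + V ⇒ x = x + V ⇒ x = x + x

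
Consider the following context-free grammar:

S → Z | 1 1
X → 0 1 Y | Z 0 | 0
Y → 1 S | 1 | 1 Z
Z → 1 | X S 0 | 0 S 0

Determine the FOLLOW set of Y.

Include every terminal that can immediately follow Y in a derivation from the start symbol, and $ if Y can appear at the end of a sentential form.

We compute FOLLOW(Y) using the standard algorithm.
FOLLOW(S) starts with {$}.
FIRST(S) = {0, 1}
FIRST(X) = {0, 1}
FIRST(Y) = {1}
FIRST(Z) = {0, 1}
FOLLOW(S) = {$, 0, 1}
FOLLOW(X) = {0, 1}
FOLLOW(Y) = {0, 1}
FOLLOW(Z) = {$, 0, 1}
Therefore, FOLLOW(Y) = {0, 1}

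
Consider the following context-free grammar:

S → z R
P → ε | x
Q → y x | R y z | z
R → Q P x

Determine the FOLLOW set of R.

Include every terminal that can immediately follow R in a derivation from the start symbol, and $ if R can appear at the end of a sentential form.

We compute FOLLOW(R) using the standard algorithm.
FOLLOW(S) starts with {$}.
FIRST(P) = {x, ε}
FIRST(Q) = {y, z}
FIRST(R) = {y, z}
FIRST(S) = {z}
FOLLOW(P) = {x}
FOLLOW(Q) = {x}
FOLLOW(R) = {$, y}
FOLLOW(S) = {$}
Therefore, FOLLOW(R) = {$, y}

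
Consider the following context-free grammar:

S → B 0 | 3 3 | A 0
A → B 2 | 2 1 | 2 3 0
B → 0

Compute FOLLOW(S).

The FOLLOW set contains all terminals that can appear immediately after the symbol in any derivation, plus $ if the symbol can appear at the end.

We compute FOLLOW(S) using the standard algorithm.
FOLLOW(S) starts with {$}.
FIRST(A) = {0, 2}
FIRST(B) = {0}
FIRST(S) = {0, 2, 3}
FOLLOW(A) = {0}
FOLLOW(B) = {0, 2}
FOLLOW(S) = {$}
Therefore, FOLLOW(S) = {$}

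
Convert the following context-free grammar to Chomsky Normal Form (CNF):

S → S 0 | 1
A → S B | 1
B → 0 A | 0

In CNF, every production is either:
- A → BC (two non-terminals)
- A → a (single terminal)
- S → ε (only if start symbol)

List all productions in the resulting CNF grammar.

T0 → 0; S → 1; A → 1; B → 0; S → S T0; A → S B; B → T0 A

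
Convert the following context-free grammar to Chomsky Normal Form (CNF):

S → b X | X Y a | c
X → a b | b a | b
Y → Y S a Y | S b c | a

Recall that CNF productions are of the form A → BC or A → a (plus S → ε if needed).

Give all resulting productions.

TB → b; TA → a; S → c; X → b; TC → c; Y → a; S → TB X; S → X X0; X0 → Y TA; X → TA TB; X → TB TA; Y → Y X1; X1 → S X2; X2 → TA Y; Y → S X3; X3 → TB TC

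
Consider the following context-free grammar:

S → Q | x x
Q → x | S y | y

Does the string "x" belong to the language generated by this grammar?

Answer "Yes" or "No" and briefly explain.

Yes - a valid derivation exists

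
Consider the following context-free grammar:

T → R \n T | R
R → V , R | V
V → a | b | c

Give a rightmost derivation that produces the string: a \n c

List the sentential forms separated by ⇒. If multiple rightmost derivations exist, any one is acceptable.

T ⇒ R \n T ⇒ R \n R ⇒ R \n V ⇒ R \n c ⇒ V \n c ⇒ a \n c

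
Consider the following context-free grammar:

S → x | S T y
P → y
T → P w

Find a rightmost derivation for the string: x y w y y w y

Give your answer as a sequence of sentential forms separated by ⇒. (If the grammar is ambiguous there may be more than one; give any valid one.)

S ⇒ S T y ⇒ S P w y ⇒ S y w y ⇒ S T y y w y ⇒ S P w y y w y ⇒ S y w y y w y ⇒ x y w y y w y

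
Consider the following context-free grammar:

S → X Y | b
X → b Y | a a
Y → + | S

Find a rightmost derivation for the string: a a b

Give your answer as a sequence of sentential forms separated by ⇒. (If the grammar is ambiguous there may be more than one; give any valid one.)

S ⇒ X Y ⇒ X S ⇒ X b ⇒ a a b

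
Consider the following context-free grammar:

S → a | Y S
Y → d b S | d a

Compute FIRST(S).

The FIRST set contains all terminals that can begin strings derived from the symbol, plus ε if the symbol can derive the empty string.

We compute FIRST(S) using the standard algorithm.
FIRST(S) = {a, d}
FIRST(Y) = {d}
Therefore, FIRST(S) = {a, d}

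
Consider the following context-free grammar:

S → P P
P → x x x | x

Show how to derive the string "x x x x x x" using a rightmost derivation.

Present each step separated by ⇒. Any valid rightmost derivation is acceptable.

S ⇒ P P ⇒ P x x x ⇒ x x x x x x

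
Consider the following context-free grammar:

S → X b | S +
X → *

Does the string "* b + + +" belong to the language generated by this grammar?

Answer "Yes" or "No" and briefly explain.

Yes - a valid derivation exists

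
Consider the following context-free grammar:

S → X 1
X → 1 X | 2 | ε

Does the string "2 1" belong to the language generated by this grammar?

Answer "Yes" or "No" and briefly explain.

Yes - a valid derivation exists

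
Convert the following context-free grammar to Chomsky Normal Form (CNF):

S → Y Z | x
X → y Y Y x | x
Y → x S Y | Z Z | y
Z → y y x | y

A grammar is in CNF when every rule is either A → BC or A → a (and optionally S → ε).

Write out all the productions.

S → x; TY → y; TX → x; X → x; Y → y; Z → y; S → Y Z; X → TY X0; X0 → Y X1; X1 → Y TX; Y → TX X2; X2 → S Y; Y → Z Z; Z → TY X3; X3 → TY TX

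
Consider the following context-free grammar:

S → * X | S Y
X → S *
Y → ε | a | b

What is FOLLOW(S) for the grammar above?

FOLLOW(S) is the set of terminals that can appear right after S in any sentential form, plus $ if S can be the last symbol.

We compute FOLLOW(S) using the standard algorithm.
FOLLOW(S) starts with {$}.
FIRST(S) = {*}
FIRST(X) = {*}
FIRST(Y) = {a, b, ε}
FOLLOW(S) = {$, *, a, b}
FOLLOW(X) = {$, *, a, b}
FOLLOW(Y) = {$, *, a, b}
Therefore, FOLLOW(S) = {$, *, a, b}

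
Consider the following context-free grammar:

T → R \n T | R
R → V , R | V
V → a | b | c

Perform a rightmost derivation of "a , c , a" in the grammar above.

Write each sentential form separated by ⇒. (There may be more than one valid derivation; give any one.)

T ⇒ R ⇒ V , R ⇒ V , V , R ⇒ V , V , V ⇒ V , V , a ⇒ V , c , a ⇒ a , c , a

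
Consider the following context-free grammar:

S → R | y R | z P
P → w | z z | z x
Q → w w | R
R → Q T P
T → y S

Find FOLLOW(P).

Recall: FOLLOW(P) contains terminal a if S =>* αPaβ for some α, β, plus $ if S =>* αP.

We compute FOLLOW(P) using the standard algorithm.
FOLLOW(S) starts with {$}.
FIRST(P) = {w, z}
FIRST(Q) = {w}
FIRST(R) = {w}
FIRST(S) = {w, y, z}
FIRST(T) = {y}
FOLLOW(P) = {$, w, y, z}
FOLLOW(Q) = {y}
FOLLOW(R) = {$, w, y, z}
FOLLOW(S) = {$, w, z}
FOLLOW(T) = {w, z}
Therefore, FOLLOW(P) = {$, w, y, z}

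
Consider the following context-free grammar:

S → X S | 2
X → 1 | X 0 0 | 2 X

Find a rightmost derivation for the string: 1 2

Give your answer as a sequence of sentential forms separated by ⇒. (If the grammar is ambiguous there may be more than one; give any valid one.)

S ⇒ X S ⇒ X 2 ⇒ 1 2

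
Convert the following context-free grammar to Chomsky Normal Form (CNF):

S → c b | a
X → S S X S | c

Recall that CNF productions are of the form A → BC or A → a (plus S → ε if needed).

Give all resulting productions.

TC → c; TB → b; S → a; X → c; S → TC TB; X → S X0; X0 → S X1; X1 → X S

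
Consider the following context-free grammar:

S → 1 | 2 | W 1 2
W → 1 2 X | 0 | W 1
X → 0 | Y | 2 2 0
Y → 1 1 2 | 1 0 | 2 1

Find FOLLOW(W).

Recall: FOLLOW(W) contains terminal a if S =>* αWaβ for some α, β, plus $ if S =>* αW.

We compute FOLLOW(W) using the standard algorithm.
FOLLOW(S) starts with {$}.
FIRST(S) = {0, 1, 2}
FIRST(W) = {0, 1}
FIRST(X) = {0, 1, 2}
FIRST(Y) = {1, 2}
FOLLOW(S) = {$}
FOLLOW(W) = {1}
FOLLOW(X) = {1}
FOLLOW(Y) = {1}
Therefore, FOLLOW(W) = {1}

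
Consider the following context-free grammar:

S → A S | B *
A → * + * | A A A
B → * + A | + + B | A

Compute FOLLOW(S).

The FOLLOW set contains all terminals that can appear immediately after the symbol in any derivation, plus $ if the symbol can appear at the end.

We compute FOLLOW(S) using the standard algorithm.
FOLLOW(S) starts with {$}.
FIRST(A) = {*}
FIRST(B) = {*, +}
FIRST(S) = {*, +}
FOLLOW(A) = {*, +}
FOLLOW(B) = {*}
FOLLOW(S) = {$}
Therefore, FOLLOW(S) = {$}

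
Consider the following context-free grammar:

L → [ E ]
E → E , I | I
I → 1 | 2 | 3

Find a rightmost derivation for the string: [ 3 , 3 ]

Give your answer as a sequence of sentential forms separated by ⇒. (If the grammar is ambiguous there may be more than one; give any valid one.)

L ⇒ [ E ] ⇒ [ E , I ] ⇒ [ E , 3 ] ⇒ [ I , 3 ] ⇒ [ 3 , 3 ]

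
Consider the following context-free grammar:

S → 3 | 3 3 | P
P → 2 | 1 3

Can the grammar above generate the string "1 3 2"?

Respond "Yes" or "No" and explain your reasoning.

No - no valid derivation exists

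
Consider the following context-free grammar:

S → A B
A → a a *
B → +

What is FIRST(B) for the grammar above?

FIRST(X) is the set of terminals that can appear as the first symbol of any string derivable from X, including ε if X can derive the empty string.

We compute FIRST(B) using the standard algorithm.
FIRST(A) = {a}
FIRST(B) = {+}
FIRST(S) = {a}
Therefore, FIRST(B) = {+}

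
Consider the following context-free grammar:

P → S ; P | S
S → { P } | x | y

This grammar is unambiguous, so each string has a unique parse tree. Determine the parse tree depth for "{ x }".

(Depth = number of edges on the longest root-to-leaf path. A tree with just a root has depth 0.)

4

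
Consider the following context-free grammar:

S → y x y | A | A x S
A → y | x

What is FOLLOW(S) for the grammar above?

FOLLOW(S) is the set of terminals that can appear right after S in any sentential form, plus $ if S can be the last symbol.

We compute FOLLOW(S) using the standard algorithm.
FOLLOW(S) starts with {$}.
FIRST(A) = {x, y}
FIRST(S) = {x, y}
FOLLOW(A) = {$, x}
FOLLOW(S) = {$}
Therefore, FOLLOW(S) = {$}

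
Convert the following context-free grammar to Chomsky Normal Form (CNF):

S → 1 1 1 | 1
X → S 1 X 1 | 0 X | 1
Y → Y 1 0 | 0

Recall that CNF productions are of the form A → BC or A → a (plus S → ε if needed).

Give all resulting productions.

T1 → 1; S → 1; T0 → 0; X → 1; Y → 0; S → T1 X0; X0 → T1 T1; X → S X1; X1 → T1 X2; X2 → X T1; X → T0 X; Y → Y X3; X3 → T1 T0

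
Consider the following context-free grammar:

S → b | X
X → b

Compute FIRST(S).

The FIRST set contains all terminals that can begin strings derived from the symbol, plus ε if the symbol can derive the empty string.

We compute FIRST(S) using the standard algorithm.
FIRST(S) = {b}
FIRST(X) = {b}
Therefore, FIRST(S) = {b}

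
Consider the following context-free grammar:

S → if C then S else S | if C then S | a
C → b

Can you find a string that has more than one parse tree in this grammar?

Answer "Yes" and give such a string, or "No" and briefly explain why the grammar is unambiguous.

Yes - the string 'if b then if b then if b then a else a else a' has two distinct parse trees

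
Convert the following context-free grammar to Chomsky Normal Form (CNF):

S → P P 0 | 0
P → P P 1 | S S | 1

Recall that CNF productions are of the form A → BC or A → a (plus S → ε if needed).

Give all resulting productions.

T0 → 0; S → 0; T1 → 1; P → 1; S → P X0; X0 → P T0; P → P X1; X1 → P T1; P → S S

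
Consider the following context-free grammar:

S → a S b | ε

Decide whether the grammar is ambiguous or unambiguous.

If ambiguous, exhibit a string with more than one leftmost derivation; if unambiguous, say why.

Unambiguous - every string in the language has a unique leftmost derivation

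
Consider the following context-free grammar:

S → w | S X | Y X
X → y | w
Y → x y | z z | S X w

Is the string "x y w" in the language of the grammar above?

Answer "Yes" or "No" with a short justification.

Yes - a valid derivation exists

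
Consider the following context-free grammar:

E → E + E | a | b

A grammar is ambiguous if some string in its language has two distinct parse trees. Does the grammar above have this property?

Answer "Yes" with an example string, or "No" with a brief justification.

Yes - the string 'b + a + a + a' has two distinct parse trees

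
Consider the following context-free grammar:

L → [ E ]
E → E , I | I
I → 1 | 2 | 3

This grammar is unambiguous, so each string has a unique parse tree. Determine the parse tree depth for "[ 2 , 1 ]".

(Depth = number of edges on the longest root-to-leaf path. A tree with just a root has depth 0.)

4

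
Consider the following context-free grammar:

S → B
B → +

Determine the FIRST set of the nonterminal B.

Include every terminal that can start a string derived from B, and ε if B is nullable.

We compute FIRST(B) using the standard algorithm.
FIRST(B) = {+}
FIRST(S) = {+}
Therefore, FIRST(B) = {+}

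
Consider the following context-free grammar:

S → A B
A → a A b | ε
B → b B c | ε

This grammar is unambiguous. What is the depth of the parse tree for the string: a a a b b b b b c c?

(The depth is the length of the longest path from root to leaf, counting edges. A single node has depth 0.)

5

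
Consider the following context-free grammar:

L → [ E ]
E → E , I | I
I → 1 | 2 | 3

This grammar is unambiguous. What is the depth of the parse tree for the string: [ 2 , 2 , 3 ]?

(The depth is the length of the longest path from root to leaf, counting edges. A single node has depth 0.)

5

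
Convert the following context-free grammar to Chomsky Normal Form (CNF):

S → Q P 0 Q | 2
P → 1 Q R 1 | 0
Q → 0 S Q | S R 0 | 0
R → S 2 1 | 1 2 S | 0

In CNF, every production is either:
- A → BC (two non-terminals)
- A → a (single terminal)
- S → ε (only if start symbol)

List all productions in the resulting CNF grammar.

T0 → 0; S → 2; T1 → 1; P → 0; Q → 0; T2 → 2; R → 0; S → Q X0; X0 → P X1; X1 → T0 Q; P → T1 X2; X2 → Q X3; X3 → R T1; Q → T0 X4; X4 → S Q; Q → S X5; X5 → R T0; R → S X6; X6 → T2 T1; R → T1 X7; X7 → T2 S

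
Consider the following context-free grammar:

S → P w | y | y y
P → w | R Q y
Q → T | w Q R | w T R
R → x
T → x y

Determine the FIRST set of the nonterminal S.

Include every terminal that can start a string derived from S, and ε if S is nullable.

We compute FIRST(S) using the standard algorithm.
FIRST(P) = {w, x}
FIRST(Q) = {w, x}
FIRST(R) = {x}
FIRST(S) = {w, x, y}
FIRST(T) = {x}
Therefore, FIRST(S) = {w, x, y}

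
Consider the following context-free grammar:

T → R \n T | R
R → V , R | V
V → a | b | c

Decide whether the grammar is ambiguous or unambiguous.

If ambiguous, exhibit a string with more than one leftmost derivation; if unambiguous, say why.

Unambiguous - every string in the language has a unique leftmost derivation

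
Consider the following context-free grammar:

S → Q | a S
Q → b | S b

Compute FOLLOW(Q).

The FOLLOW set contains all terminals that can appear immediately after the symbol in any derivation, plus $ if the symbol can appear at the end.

We compute FOLLOW(Q) using the standard algorithm.
FOLLOW(S) starts with {$}.
FIRST(Q) = {a, b}
FIRST(S) = {a, b}
FOLLOW(Q) = {$, b}
FOLLOW(S) = {$, b}
Therefore, FOLLOW(Q) = {$, b}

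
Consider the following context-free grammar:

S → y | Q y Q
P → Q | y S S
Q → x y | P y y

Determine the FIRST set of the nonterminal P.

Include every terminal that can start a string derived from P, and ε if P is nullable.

We compute FIRST(P) using the standard algorithm.
FIRST(P) = {x, y}
FIRST(Q) = {x, y}
FIRST(S) = {x, y}
Therefore, FIRST(P) = {x, y}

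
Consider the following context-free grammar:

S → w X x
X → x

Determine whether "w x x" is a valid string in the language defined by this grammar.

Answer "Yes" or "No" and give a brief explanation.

Yes - a valid derivation exists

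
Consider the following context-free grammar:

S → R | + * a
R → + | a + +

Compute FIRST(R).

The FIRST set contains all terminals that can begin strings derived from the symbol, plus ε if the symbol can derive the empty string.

We compute FIRST(R) using the standard algorithm.
FIRST(R) = {+, a}
FIRST(S) = {+, a}
Therefore, FIRST(R) = {+, a}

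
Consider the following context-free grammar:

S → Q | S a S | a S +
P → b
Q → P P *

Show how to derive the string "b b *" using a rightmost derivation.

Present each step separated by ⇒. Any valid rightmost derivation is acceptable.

S ⇒ Q ⇒ P P * ⇒ P b * ⇒ b b *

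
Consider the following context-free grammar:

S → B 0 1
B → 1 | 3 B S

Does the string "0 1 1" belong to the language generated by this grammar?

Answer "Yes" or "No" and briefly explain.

No - no valid derivation exists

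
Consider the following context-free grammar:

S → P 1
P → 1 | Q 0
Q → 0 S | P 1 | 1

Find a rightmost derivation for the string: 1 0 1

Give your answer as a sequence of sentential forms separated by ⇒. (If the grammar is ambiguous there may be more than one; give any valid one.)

S ⇒ P 1 ⇒ Q 0 1 ⇒ 1 0 1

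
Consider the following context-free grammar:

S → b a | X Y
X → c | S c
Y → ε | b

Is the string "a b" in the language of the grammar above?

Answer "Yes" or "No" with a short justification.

No - no valid derivation exists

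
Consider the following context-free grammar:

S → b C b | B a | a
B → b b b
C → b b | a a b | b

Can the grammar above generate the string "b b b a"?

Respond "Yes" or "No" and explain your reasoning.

Yes - a valid derivation exists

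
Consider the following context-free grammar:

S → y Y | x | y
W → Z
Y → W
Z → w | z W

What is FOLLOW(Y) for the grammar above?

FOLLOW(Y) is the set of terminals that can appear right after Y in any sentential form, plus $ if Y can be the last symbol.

We compute FOLLOW(Y) using the standard algorithm.
FOLLOW(S) starts with {$}.
FIRST(S) = {x, y}
FIRST(W) = {w, z}
FIRST(Y) = {w, z}
FIRST(Z) = {w, z}
FOLLOW(S) = {$}
FOLLOW(W) = {$}
FOLLOW(Y) = {$}
FOLLOW(Z) = {$}
Therefore, FOLLOW(Y) = {$}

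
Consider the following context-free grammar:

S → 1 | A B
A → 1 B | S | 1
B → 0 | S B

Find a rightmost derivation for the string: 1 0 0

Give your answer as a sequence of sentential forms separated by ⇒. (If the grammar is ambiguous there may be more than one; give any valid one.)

S ⇒ A B ⇒ A 0 ⇒ 1 B 0 ⇒ 1 0 0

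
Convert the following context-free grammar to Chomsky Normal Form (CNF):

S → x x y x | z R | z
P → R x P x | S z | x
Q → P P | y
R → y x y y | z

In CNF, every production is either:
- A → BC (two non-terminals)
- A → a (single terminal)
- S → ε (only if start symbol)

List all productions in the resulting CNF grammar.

TX → x; TY → y; TZ → z; S → z; P → x; Q → y; R → z; S → TX X0; X0 → TX X1; X1 → TY TX; S → TZ R; P → R X2; X2 → TX X3; X3 → P TX; P → S TZ; Q → P P; R → TY X4; X4 → TX X5; X5 → TY TY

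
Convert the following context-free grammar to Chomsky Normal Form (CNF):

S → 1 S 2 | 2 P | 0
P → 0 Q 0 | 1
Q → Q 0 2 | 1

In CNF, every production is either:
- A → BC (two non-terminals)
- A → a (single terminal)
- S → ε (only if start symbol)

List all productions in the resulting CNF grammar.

T1 → 1; T2 → 2; S → 0; T0 → 0; P → 1; Q → 1; S → T1 X0; X0 → S T2; S → T2 P; P → T0 X1; X1 → Q T0; Q → Q X2; X2 → T0 T2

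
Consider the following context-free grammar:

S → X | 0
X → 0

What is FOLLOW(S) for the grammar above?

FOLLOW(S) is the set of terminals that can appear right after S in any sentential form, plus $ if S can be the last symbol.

We compute FOLLOW(S) using the standard algorithm.
FOLLOW(S) starts with {$}.
FIRST(S) = {0}
FIRST(X) = {0}
FOLLOW(S) = {$}
FOLLOW(X) = {$}
Therefore, FOLLOW(S) = {$}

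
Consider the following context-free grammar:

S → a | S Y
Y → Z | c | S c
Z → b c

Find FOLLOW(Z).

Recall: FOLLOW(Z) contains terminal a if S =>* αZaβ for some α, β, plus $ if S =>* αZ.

We compute FOLLOW(Z) using the standard algorithm.
FOLLOW(S) starts with {$}.
FIRST(S) = {a}
FIRST(Y) = {a, b, c}
FIRST(Z) = {b}
FOLLOW(S) = {$, a, b, c}
FOLLOW(Y) = {$, a, b, c}
FOLLOW(Z) = {$, a, b, c}
Therefore, FOLLOW(Z) = {$, a, b, c}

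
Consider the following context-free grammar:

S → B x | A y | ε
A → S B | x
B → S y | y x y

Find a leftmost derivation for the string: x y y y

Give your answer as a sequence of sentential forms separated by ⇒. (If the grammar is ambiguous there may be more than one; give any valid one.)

S ⇒ A y ⇒ S B y ⇒ B y ⇒ S y y ⇒ A y y y ⇒ x y y y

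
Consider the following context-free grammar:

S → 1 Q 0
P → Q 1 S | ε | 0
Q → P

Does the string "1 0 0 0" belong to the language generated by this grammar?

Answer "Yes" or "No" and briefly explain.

No - no valid derivation exists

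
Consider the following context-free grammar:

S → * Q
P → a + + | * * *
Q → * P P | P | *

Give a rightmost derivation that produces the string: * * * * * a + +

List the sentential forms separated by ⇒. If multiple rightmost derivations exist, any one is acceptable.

S ⇒ * Q ⇒ * * P P ⇒ * * P a + + ⇒ * * * * * a + +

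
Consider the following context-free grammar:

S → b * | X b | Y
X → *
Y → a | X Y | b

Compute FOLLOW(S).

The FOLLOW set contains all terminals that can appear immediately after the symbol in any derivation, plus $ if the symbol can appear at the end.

We compute FOLLOW(S) using the standard algorithm.
FOLLOW(S) starts with {$}.
FIRST(S) = {*, a, b}
FIRST(X) = {*}
FIRST(Y) = {*, a, b}
FOLLOW(S) = {$}
FOLLOW(X) = {*, a, b}
FOLLOW(Y) = {$}
Therefore, FOLLOW(S) = {$}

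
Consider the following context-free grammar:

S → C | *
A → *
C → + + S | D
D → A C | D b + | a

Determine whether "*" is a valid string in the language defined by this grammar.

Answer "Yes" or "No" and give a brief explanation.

Yes - a valid derivation exists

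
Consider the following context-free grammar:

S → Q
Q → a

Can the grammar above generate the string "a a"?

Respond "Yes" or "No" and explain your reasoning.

No - no valid derivation exists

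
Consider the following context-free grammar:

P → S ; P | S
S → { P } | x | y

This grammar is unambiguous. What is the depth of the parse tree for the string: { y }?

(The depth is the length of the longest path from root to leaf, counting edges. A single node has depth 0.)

4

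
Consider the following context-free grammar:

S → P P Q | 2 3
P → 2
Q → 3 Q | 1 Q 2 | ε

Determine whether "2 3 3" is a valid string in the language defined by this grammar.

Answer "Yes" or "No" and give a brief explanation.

No - no valid derivation exists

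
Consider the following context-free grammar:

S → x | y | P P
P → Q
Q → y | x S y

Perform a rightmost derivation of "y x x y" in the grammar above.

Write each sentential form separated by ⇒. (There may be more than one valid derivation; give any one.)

S ⇒ P P ⇒ P Q ⇒ P x S y ⇒ P x x y ⇒ Q x x y ⇒ y x x y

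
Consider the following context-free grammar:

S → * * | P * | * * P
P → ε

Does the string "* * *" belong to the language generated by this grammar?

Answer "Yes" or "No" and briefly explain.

No - no valid derivation exists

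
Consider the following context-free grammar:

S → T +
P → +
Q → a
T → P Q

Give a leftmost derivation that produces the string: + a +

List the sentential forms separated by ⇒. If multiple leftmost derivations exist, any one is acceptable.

S ⇒ T + ⇒ P Q + ⇒ + Q + ⇒ + a +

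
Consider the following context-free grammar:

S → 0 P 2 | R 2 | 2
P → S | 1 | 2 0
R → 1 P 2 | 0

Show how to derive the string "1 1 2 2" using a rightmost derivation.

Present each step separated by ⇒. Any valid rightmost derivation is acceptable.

S ⇒ R 2 ⇒ 1 P 2 2 ⇒ 1 1 2 2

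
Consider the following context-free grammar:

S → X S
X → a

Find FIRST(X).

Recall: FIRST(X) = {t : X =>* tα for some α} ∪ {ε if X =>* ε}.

We compute FIRST(X) using the standard algorithm.
FIRST(S) = {a}
FIRST(X) = {a}
Therefore, FIRST(X) = {a}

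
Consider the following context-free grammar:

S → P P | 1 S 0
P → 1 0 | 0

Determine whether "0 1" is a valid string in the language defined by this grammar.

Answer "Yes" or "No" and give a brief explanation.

No - no valid derivation exists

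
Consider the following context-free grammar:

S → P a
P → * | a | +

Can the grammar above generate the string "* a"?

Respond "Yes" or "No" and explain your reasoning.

Yes - a valid derivation exists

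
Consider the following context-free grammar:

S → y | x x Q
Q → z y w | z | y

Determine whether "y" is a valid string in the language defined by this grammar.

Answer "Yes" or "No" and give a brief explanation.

Yes - a valid derivation exists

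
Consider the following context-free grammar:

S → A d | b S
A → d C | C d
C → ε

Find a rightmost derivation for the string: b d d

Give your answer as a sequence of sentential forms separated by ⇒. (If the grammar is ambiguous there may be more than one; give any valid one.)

S ⇒ b S ⇒ b A d ⇒ b d C d ⇒ b d d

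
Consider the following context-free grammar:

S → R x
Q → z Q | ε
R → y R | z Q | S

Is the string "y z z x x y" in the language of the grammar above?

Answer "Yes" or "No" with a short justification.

No - no valid derivation exists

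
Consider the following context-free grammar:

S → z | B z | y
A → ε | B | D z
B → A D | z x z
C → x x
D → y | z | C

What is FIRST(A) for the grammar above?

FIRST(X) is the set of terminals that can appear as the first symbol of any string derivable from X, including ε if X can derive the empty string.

We compute FIRST(A) using the standard algorithm.
FIRST(A) = {x, y, z, ε}
FIRST(B) = {x, y, z}
FIRST(C) = {x}
FIRST(D) = {x, y, z}
FIRST(S) = {x, y, z}
Therefore, FIRST(A) = {x, y, z, ε}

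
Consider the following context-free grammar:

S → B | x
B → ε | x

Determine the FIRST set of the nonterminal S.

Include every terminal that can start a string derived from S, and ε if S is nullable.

We compute FIRST(S) using the standard algorithm.
FIRST(B) = {x, ε}
FIRST(S) = {x, ε}
Therefore, FIRST(S) = {x, ε}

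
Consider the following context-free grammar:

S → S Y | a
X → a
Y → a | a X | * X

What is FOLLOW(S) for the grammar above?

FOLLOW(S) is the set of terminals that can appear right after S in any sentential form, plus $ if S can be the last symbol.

We compute FOLLOW(S) using the standard algorithm.
FOLLOW(S) starts with {$}.
FIRST(S) = {a}
FIRST(X) = {a}
FIRST(Y) = {*, a}
FOLLOW(S) = {$, *, a}
FOLLOW(X) = {$, *, a}
FOLLOW(Y) = {$, *, a}
Therefore, FOLLOW(S) = {$, *, a}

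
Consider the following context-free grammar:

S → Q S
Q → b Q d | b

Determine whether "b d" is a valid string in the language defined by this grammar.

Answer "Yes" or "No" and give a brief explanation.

No - no valid derivation exists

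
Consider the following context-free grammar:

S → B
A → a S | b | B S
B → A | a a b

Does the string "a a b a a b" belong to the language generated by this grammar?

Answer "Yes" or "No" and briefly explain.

Yes - a valid derivation exists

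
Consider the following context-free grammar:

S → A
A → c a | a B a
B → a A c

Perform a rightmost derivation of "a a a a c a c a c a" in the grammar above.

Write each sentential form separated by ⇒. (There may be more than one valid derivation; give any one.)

S ⇒ A ⇒ a B a ⇒ a a A c a ⇒ a a a B a c a ⇒ a a a a A c a c a ⇒ a a a a c a c a c a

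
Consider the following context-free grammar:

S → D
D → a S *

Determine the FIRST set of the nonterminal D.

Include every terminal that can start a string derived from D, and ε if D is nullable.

We compute FIRST(D) using the standard algorithm.
FIRST(D) = {a}
FIRST(S) = {a}
Therefore, FIRST(D) = {a}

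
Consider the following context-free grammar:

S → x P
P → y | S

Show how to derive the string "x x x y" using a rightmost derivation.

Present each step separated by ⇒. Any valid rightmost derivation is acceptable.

S ⇒ x P ⇒ x S ⇒ x x P ⇒ x x S ⇒ x x x P ⇒ x x x y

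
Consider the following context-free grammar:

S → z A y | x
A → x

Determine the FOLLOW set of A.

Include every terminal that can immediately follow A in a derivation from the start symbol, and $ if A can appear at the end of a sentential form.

We compute FOLLOW(A) using the standard algorithm.
FOLLOW(S) starts with {$}.
FIRST(A) = {x}
FIRST(S) = {x, z}
FOLLOW(A) = {y}
FOLLOW(S) = {$}
Therefore, FOLLOW(A) = {y}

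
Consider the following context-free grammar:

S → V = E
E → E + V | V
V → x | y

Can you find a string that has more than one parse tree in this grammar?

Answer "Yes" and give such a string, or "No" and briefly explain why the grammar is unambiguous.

No - the grammar is unambiguous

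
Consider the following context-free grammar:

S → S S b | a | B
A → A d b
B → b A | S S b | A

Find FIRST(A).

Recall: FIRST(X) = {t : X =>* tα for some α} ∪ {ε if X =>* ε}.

We compute FIRST(A) using the standard algorithm.
FIRST(A) = {}
FIRST(B) = {a, b}
FIRST(S) = {a, b}
Therefore, FIRST(A) = {}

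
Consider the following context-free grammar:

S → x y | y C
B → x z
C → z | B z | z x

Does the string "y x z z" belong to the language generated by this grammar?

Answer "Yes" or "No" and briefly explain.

Yes - a valid derivation exists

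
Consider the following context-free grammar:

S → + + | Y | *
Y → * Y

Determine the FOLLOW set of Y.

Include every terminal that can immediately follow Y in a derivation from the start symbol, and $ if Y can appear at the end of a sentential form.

We compute FOLLOW(Y) using the standard algorithm.
FOLLOW(S) starts with {$}.
FIRST(S) = {*, +}
FIRST(Y) = {*}
FOLLOW(S) = {$}
FOLLOW(Y) = {$}
Therefore, FOLLOW(Y) = {$}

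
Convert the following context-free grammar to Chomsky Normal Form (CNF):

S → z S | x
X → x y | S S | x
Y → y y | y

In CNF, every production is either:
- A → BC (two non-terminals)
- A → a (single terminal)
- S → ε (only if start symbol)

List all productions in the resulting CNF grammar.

TZ → z; S → x; TX → x; TY → y; X → x; Y → y; S → TZ S; X → TX TY; X → S S; Y → TY TY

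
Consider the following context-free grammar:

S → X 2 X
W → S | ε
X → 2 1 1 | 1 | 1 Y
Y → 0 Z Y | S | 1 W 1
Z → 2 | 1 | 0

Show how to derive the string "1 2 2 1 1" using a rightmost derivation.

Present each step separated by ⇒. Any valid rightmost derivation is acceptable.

S ⇒ X 2 X ⇒ X 2 2 1 1 ⇒ 1 2 2 1 1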